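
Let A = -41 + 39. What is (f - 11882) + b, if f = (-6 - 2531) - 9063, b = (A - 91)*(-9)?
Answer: -22645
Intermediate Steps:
A = -2
b = 837 (b = (-2 - 91)*(-9) = -93*(-9) = 837)
f = -11600 (f = -2537 - 9063 = -11600)
(f - 11882) + b = (-11600 - 11882) + 837 = -23482 + 837 = -22645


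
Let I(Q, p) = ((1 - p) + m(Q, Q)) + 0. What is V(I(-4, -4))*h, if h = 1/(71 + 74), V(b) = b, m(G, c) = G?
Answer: 1/145 ≈ 0.0068966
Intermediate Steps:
I(Q, p) = 1 + Q - p (I(Q, p) = ((1 - p) + Q) + 0 = (1 + Q - p) + 0 = 1 + Q - p)
h = 1/145 ≈ 0.0068966
V(I(-4, -4))*h = (1 - 4 - 1*(-4))*(1/145) = (1 - 4 + 4)*(1/145) = 1*(1/145) = 1/145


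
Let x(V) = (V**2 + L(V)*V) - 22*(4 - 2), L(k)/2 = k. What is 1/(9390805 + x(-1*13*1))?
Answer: 1/9391268 ≈ 1.0648e-7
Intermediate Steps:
L(k) = 2*k
x(V) = -44 + 3*V**2 (x(V) = (V**2 + (2*V)*V) - 22*(4 - 2) = (V**2 + 2*V**2) - 22*2 = 3*V**2 - 44 = -44 + 3*V**2)
1/(9390805 + x(-1*13*1)) = 1/(9390805 + (-44 + 3*(-1*13*1)**2)) = 1/(9390805 + (-44 + 3*(-13*1)**2)) = 1/(9390805 + (-44 + 3*(-13)**2)) = 1/(9390805 + (-44 + 3*169)) = 1/(9390805 + (-44 + 507)) = 1/(9390805 + 463) = 1/9391268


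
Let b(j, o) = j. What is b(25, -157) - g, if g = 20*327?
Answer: -6515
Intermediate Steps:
g = 6540
b(25, -157) - g = 25 - 1*6540 = 25 - 6540 = -6515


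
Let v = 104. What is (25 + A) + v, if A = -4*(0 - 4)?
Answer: 145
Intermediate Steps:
A = 16 (A = -4*(-4) = 16)
(25 + A) + v = (25 + 16) + 104 = 41 + 104 = 145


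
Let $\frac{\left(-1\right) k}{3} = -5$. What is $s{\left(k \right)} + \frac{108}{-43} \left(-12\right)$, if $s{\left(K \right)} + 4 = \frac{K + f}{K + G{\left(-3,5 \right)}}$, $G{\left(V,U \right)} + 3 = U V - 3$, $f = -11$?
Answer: $\frac{3286}{129} \approx 25.473$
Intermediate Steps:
$k = 15$ ($k = \left(-3\right) \left(-5\right) = 15$)
$G{\left(V,U \right)} = -6 + U V$ ($G{\left(V,U \right)} = -3 + \left(U V - 3\right) = -3 + \left(-3 + U V\right) = -6 + U V$)
$s{\left(K \right)} = -4 + \frac{-11 + K}{-21 + K}$ ($s{\left(K \right)} = -4 + \frac{K - 11}{K + \left(-6 + 5 \left(-3\right)\right)} = -4 + \frac{-11 + K}{K - 21} = -4 + \frac{-11 + K}{-21 + K}$)
$s{\left(k \right)} + \frac{108}{-43} \left(-12\right) = \frac{73 - 45}{-21 + 15} + \frac{108}{-43} \left(-12\right) = \frac{73 - 45}{-6} + 108 \left(- \frac{1}{43}\right) \left(-12\right) = \left(- \frac{1}{6}\right) 28 - - \frac{1296}{43} = - \frac{14}{3} + \frac{1296}{43} = \frac{3286}{129}$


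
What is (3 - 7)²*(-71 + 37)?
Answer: -544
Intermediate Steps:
(3 - 7)²*(-71 + 37) = (-4)²*(-34) = 16*(-34) = -544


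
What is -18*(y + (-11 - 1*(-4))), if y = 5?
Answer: 36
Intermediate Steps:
-18*(y + (-11 - 1*(-4))) = -18*(5 + (-11 - 1*(-4))) = -18*(5 + (-11 + 4)) = -18*(5 - 7) = -18*(-2) = 36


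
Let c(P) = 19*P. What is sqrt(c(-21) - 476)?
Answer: 5*I*sqrt(35) ≈ 29.58*I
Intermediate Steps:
sqrt(c(-21) - 476) = sqrt(19*(-21) - 476) = sqrt(-399 - 476) = sqrt(-875) = 5*I*sqrt(35)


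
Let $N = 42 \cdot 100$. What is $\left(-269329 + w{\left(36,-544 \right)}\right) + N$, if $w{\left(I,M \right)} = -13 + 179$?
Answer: $-264963$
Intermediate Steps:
$w{\left(I,M \right)} = 166$
$N = 4200$
$\left(-269329 + w{\left(36,-544 \right)}\right) + N = \left(-269329 + 166\right) + 4200 = -269163 + 4200 = -264963$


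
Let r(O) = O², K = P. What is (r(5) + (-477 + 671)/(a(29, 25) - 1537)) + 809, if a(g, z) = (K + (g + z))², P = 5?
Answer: 810745/972 ≈ 834.10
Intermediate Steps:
K = 5
a(g, z) = (5 + g + z)² (a(g, z) = (5 + (g + z))² = (5 + g + z)²)
(r(5) + (-477 + 671)/(a(29, 25) - 1537)) + 809 = (5² + (-477 + 671)/((5 + 29 + 25)² - 1537)) + 809 = (25 + 194/(59² - 1537)) + 809 = (25 + 194/(3481 - 1537)) + 809 = (25 + 194/1944) + 809 = (25 + 194*(1/1944)) + 809 = (25 + 97/972) + 809 = 24397/972 + 809 = 810745/972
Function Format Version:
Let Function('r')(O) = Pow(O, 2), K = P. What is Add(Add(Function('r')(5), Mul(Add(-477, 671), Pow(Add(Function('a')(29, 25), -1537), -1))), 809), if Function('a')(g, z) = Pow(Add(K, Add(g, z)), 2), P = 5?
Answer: Rational(810745, 972) ≈ 834.10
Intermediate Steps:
K = 5
Function('a')(g, z) = Pow(Add(5, g, z), 2) (Function('a')(g, z) = Pow(Add(5, Add(g, z)), 2) = Pow(Add(5, g, z), 2))
Add(Add(Function('r')(5), Mul(Add(-477, 671), Pow(Add(Function('a')(29, 25), -1537), -1))), 809) = Add(Add(Pow(5, 2), Mul(Add(-477, 671), Pow(Add(Pow(Add(5, 29, 25), 2), -1537), -1))), 809) = Add(Add(25, Mul(194, Pow(Add(Pow(59, 2), -1537), -1))), 809) = Add(Add(25, Mul(194, Pow(Add(3481, -1537), -1))), 809) = Add(Add(25, Mul(194, Pow(1944, -1))), 809) = Add(Add(25, Mul(194, Rational(1, 1944))), 809) = Add(Add(25, Rational(97, 972)), 809) = Add(Rational(24397, 972), 809) = Rational(810745, 972)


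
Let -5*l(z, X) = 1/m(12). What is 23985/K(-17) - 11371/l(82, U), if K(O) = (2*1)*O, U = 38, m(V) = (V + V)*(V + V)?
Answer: 1113424335/34 ≈ 3.2748e+7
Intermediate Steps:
m(V) = 4*V² (m(V) = (2*V)*(2*V) = 4*V²)
l(z, X) = -1/2880 (l(z, X) = -1/(5*(4*12²)) = -1/(5*(4*144)) = -⅕/576 = -⅕*1/576 = -1/2880)
K(O) = 2*O
23985/K(-17) - 11371/l(82, U) = 23985/((2*(-17))) - 11371/(-1/2880) = 23985/(-34) - 11371*(-2880) = 23985*(-1/34) + 32748480 = -23985/34 + 32748480 = 1113424335/34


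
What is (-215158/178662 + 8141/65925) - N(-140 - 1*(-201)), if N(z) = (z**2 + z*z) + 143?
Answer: -14891846213093/1963048725 ≈ -7586.1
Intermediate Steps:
N(z) = 143 + 2*z**2 (N(z) = (z**2 + z**2) + 143 = 2*z**2 + 143 = 143 + 2*z**2)
(-215158/178662 + 8141/65925) - N(-140 - 1*(-201)) = (-215158/178662 + 8141/65925) - (143 + 2*(-140 - 1*(-201))**2) = (-215158*1/178662 + 8141*(1/65925)) - (143 + 2*(-140 + 201)**2) = (-107579/89331 + 8141/65925) - (143 + 2*61**2) = -2121633968/1963048725 - (143 + 2*3721) = -2121633968/1963048725 - (143 + 7442) = -2121633968/1963048725 - 1*7585 = -2121633968/1963048725 - 7585 = -14891846213093/1963048725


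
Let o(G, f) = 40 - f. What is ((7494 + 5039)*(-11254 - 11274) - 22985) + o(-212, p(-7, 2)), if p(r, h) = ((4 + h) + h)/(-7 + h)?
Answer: -1411831837/5 ≈ -2.8237e+8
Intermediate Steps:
p(r, h) = (4 + 2*h)/(-7 + h)
((7494 + 5039)*(-11254 - 11274) - 22985) + o(-212, p(-7, 2)) = ((7494 + 5039)*(-11254 - 11274) - 22985) + (40 - 2*(2 + 2)/(-7 + 2)) = (12533*(-22528) - 22985) + (40 - 2*4/(-5)) = (-282343424 - 22985) + (40 - 2*(-1)*4/5) = -282366409 + (40 - 1*(-8/5)) = -282366409 + (40 + 8/5) = -282366409 + 208/5 = -1411831837/5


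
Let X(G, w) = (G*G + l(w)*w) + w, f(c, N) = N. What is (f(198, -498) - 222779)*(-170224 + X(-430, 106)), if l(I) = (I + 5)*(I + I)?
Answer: -560240843198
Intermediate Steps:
l(I) = 2*I*(5 + I) (l(I) = (5 + I)*(2*I) = 2*I*(5 + I))
X(G, w) = w + G² + 2*w²*(5 + w) (X(G, w) = (G*G + (2*w*(5 + w))*w) + w = (G² + 2*w²*(5 + w)) + w = w + G² + 2*w²*(5 + w))
(f(198, -498) - 222779)*(-170224 + X(-430, 106)) = (-498 - 222779)*(-170224 + (106 + (-430)² + 2*106²*(5 + 106))) = -223277*(-170224 + (106 + 184900 + 2*11236*111)) = -223277*(-170224 + (106 + 184900 + 2494392)) = -223277*(-170224 + 2679398) = -223277*2509174 = -560240843198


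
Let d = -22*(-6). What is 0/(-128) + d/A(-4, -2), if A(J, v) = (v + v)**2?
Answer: 33/4 ≈ 8.2500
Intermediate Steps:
A(J, v) = 4*v**2 (A(J, v) = (2*v)**2 = 4*v**2)
d = 132
0/(-128) + d/A(-4, -2) = 0/(-128) + 132/((4*(-2)**2)) = 0*(-1/128) + 132/((4*4)) = 0 + 132/16 = 0 + 132*(1/16) = 0 + 33/4 = 33/4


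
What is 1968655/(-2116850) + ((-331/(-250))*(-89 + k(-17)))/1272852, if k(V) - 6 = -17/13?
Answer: -40723194590353/43784597288250 ≈ -0.93008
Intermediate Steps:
k(V) = 61/13 (k(V) = 6 - 17/13 = 61/13)
1968655/(-2116850) + ((-331/(-250))*(-89 + k(-17)))/1272852 = 1968655/(-2116850) + ((-331/(-250))*(-89 + 61/13))/1272852 = 1968655*(-1/2116850) + (-331*(-1/250)*(-1096/13))*(1/1272852) = -393731/423370 + ((331/250)*(-1096/13))*(1/1272852) = -393731/423370 - 181388/1625*1/1272852 = -393731/423370 - 45347/517096125 = -40723194590353/43784597288250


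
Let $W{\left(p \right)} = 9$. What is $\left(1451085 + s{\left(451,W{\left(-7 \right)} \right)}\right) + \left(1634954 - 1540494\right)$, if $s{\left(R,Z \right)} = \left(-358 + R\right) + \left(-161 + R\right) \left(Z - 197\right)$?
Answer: $1491118$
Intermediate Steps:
$s{\left(R,Z \right)} = -358 + R + \left(-197 + Z\right) \left(-161 + R\right)$ ($s{\left(R,Z \right)} = \left(-358 + R\right) + \left(-161 + R\right) \left(-197 + Z\right) = \left(-358 + R\right) + \left(-197 + Z\right) \left(-161 + R\right) = -358 + R + \left(-197 + Z\right) \left(-161 + R\right)$)
$\left(1451085 + s{\left(451,W{\left(-7 \right)} \right)}\right) + \left(1634954 - 1540494\right) = \left(1451085 + \left(31359 - 88396 - 1449 + 451 \cdot 9\right)\right) + \left(1634954 - 1540494\right) = \left(1451085 + \left(31359 - 88396 - 1449 + 4059\right)\right) + \left(1634954 - 1540494\right) = \left(1451085 - 54427\right) + 94460 = 1396658 + 94460 = 1491118$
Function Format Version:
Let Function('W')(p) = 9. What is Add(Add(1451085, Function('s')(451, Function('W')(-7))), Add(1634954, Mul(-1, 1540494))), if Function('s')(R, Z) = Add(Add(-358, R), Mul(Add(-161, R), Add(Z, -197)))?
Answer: 1491118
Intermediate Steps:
Function('s')(R, Z) = Add(-358, R, Mul(Add(-197, Z), Add(-161, R))) (Function('s')(R, Z) = Add(Add(-358, R), Mul(Add(-161, R), Add(-197, Z))) = Add(Add(-358, R), Mul(Add(-197, Z), Add(-161, R))) = Add(-358, R, Mul(Add(-197, Z), Add(-161, R))))
Add(Add(1451085, Function('s')(451, Function('W')(-7))), Add(1634954, Mul(-1, 1540494))) = Add(Add(1451085, Add(31359, Mul(-196, 451), Mul(-161, 9), Mul(451, 9))), Add(1634954, Mul(-1, 1540494))) = Add(Add(1451085, Add(31359, -88396, -1449, 4059)), Add(1634954, -1540494)) = Add(Add(1451085, -54427), 94460) = Add(1396658, 94460) = 1491118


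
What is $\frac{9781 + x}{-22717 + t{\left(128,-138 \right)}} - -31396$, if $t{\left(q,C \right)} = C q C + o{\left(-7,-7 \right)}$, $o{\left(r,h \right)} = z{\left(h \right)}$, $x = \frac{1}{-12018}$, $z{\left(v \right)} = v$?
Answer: $\frac{911186268492281}{29022364344} \approx 31396.0$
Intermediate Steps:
$x = - \frac{1}{12018} \approx -8.3209 \cdot 10^{-5}$
$o{\left(r,h \right)} = h$
$t{\left(q,C \right)} = -7 + q C^{2}$ ($t{\left(q,C \right)} = C q C - 7 = q C^{2} - 7 = -7 + q C^{2}$)
$\frac{9781 + x}{-22717 + t{\left(128,-138 \right)}} - -31396 = \frac{9781 - \frac{1}{12018}}{-22717 - \left(7 - 128 \left(-138\right)^{2}\right)} - -31396 = \frac{117548057}{12018 \left(-22717 + \left(-7 + 128 \cdot 19044\right)\right)} + 31396 = \frac{117548057}{12018 \left(-22717 + \left(-7 + 2437632\right)\right)} + 31396 = \frac{117548057}{12018 \left(-22717 + 2437625\right)} + 31396 = \frac{117548057}{12018 \cdot 2414908} + 31396 = \frac{117548057}{12018} \cdot \frac{1}{2414908} + 31396 = \frac{117548057}{29022364344} + 31396 = \frac{911186268492281}{29022364344}$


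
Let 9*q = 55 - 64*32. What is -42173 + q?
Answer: -381550/9 ≈ -42394.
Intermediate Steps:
q = -1993/9 (q = (55 - 64*32)/9 = (55 - 2048)/9 = (1/9)*(-1993) = -1993/9 ≈ -221.44)
-42173 + q = -42173 - 1993/9 = -381550/9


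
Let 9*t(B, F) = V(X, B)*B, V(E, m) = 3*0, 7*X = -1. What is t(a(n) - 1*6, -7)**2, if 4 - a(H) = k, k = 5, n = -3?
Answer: 0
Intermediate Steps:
X = -1/7 (X = (1/7)*(-1) = -1/7 ≈ -0.14286)
V(E, m) = 0
a(H) = -1 (a(H) = 4 - 1*5 = 4 - 5 = -1)
t(B, F) = 0 (t(B, F) = (0*B)/9 = (1/9)*0 = 0)
t(a(n) - 1*6, -7)**2 = 0**2 = 0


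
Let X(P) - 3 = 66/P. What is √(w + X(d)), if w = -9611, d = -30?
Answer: 3*I*√26695/5 ≈ 98.032*I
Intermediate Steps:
X(P) = 3 + 66/P
√(w + X(d)) = √(-9611 + (3 + 66/(-30))) = √(-9611 + (3 + 66*(-1/30))) = √(-9611 + (3 - 11/5)) = √(-9611 + ⅘) = √(-48051/5) = 3*I*√26695/5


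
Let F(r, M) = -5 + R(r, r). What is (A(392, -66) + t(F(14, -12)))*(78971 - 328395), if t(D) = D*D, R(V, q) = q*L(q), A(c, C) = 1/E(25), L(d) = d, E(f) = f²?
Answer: -5687023339424/625 ≈ -9.0992e+9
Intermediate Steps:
A(c, C) = 1/625 (A(c, C) = 1/(25²) = 1/625)
R(V, q) = q² (R(V, q) = q*q = q²)
F(r, M) = -5 + r²
t(D) = D²
(A(392, -66) + t(F(14, -12)))*(78971 - 328395) = (1/625 + (-5 + 14²)²)*(78971 - 328395) = (1/625 + (-5 + 196)²)*(-249424) = (1/625 + 191²)*(-249424) = (1/625 + 36481)*(-249424) = (22800626/625)*(-249424) = -5687023339424/625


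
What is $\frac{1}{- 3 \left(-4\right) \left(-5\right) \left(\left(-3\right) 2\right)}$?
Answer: $\frac{1}{360} \approx 0.0027778$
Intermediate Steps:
$\frac{1}{- 3 \left(-4\right) \left(-5\right) \left(\left(-3\right) 2\right)} = \frac{1}{- \left(-12\right) \left(-5\right) \left(-6\right)} = \frac{1}{\left(-1\right) 60 \left(-6\right)} = \frac{1}{\left(-60\right) \left(-6\right)} = \frac{1}{360}$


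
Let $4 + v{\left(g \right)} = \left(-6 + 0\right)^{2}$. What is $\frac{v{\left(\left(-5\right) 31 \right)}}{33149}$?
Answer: $\frac{32}{33149} \approx 0.00096534$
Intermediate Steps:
$v{\left(g \right)} = 32$ ($v{\left(g \right)} = -4 + \left(-6 + 0\right)^{2} = -4 + \left(-6\right)^{2} = -4 + 36 = 32$)
$\frac{v{\left(\left(-5\right) 31 \right)}}{33149} = \frac{32}{33149}$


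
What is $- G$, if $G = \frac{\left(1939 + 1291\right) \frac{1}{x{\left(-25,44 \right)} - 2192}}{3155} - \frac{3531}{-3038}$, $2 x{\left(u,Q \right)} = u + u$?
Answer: $- \frac{4937648689}{4249940226} \approx -1.1618$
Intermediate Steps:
$x{\left(u,Q \right)} = u$ ($x{\left(u,Q \right)} = \frac{u + u}{2} = \frac{2 u}{2} = u$)
$G = \frac{4937648689}{4249940226}$ ($G = \frac{\left(1939 + 1291\right) \frac{1}{-25 - 2192}}{3155} - \frac{3531}{-3038} = \frac{3230}{-2217} \cdot \frac{1}{3155} - - \frac{3531}{3038} = 3230 \left(- \frac{1}{2217}\right) \frac{1}{3155} + \frac{3531}{3038} = \left(- \frac{3230}{2217}\right) \frac{1}{3155} + \frac{3531}{3038} = - \frac{646}{1398927} + \frac{3531}{3038} = \frac{4937648689}{4249940226} \approx 1.1618$)
$- G = \left(-1\right) \frac{4937648689}{4249940226} = - \frac{4937648689}{4249940226}$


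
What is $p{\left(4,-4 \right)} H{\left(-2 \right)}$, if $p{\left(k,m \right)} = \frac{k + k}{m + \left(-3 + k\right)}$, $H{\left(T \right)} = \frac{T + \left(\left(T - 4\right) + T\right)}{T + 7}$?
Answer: $\frac{16}{3} \approx 5.3333$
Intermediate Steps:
$H{\left(T \right)} = \frac{-4 + 3 T}{7 + T}$ ($H{\left(T \right)} = \frac{T + \left(\left(-4 + T\right) + T\right)}{7 + T} = \frac{T + \left(-4 + 2 T\right)}{7 + T} = \frac{-4 + 3 T}{7 + T}$)
$p{\left(k,m \right)} = \frac{2 k}{-3 + k + m}$
$p{\left(4,-4 \right)} H{\left(-2 \right)} = 2 \cdot 4 \frac{1}{-3 + 4 - 4} \frac{-4 + 3 \left(-2\right)}{7 - 2} = 2 \cdot 4 \frac{1}{-3} \frac{-4 - 6}{5} = 2 \cdot 4 \left(- \frac{1}{3}\right) \frac{1}{5} \left(-10\right) = \left(- \frac{8}{3}\right) \left(-2\right) = \frac{16}{3}$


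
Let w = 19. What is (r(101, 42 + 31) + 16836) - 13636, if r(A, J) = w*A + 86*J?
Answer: 11397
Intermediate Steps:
r(A, J) = 19*A + 86*J
(r(101, 42 + 31) + 16836) - 13636 = ((19*101 + 86*(42 + 31)) + 16836) - 13636 = ((1919 + 86*73) + 16836) - 13636 = ((1919 + 6278) + 16836) - 13636 = (8197 + 16836) - 13636 = 25033 - 13636 = 11397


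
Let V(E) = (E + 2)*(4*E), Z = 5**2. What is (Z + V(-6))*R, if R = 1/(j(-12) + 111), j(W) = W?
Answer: 11/9 ≈ 1.2222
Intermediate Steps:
Z = 25
R = 1/99 (R = 1/(-12 + 111) = 1/99 ≈ 0.010101)
V(E) = 4*E*(2 + E) (V(E) = (2 + E)*(4*E) = 4*E*(2 + E))
(Z + V(-6))*R = (25 + 4*(-6)*(2 - 6))*(1/99) = (25 + 4*(-6)*(-4))*(1/99) = (25 + 96)*(1/99) = 121*(1/99) = 11/9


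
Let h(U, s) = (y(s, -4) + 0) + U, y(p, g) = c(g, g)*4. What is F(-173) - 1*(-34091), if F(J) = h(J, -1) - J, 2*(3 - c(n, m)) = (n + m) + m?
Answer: 34127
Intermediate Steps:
c(n, m) = 3 - m - n/2 (c(n, m) = 3 - ((n + m) + m)/2 = 3 - ((m + n) + m)/2 = 3 - (n + 2*m)/2 = 3 + (-m - n/2) = 3 - m - n/2)
y(p, g) = 12 - 6*g (y(p, g) = (3 - g - g/2)*4 = (3 - 3*g/2)*4 = 12 - 6*g)
h(U, s) = 36 + U (h(U, s) = ((12 - 6*(-4)) + 0) + U = ((12 + 24) + 0) + U = (36 + 0) + U = 36 + U)
F(J) = 36 (F(J) = (36 + J) - J = 36)
F(-173) - 1*(-34091) = 36 - 1*(-34091) = 36 + 34091 = 34127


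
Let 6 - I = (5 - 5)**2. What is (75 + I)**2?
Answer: 6561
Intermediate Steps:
I = 6 (I = 6 - (5 - 5)**2 = 6 - 1*0**2 = 6 - 1*0 = 6 + 0 = 6)
(75 + I)**2 = (75 + 6)**2 = 81**2 = 6561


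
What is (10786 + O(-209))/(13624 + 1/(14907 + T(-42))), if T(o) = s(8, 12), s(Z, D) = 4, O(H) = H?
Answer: 157713647/203147465 ≈ 0.77635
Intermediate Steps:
T(o) = 4
(10786 + O(-209))/(13624 + 1/(14907 + T(-42))) = (10786 - 209)/(13624 + 1/(14907 + 4)) = 10577/(13624 + 1/14911) = 10577/(203147465/14911) = 10577*(14911/203147465) = 157713647/203147465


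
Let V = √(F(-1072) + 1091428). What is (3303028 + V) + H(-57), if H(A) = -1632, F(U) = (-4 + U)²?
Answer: 3301396 + 2*√562301 ≈ 3.3029e+6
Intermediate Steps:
V = 2*√562301 (V = √((-4 - 1072)² + 1091428) = √((-1076)² + 1091428) = √(1157776 + 1091428) = √2249204 = 2*√562301 ≈ 1499.7)
(3303028 + V) + H(-57) = (3303028 + 2*√562301) - 1632 = 3301396 + 2*√562301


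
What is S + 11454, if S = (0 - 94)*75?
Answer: 4404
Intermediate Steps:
S = -7050 (S = -94*75 = -7050)
S + 11454 = -7050 + 11454 = 4404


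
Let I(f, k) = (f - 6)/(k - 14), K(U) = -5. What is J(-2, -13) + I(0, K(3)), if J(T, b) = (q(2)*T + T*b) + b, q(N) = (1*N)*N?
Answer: 101/19 ≈ 5.3158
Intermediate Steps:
I(f, k) = (-6 + f)/(-14 + k)
q(N) = N² (q(N) = N*N = N²)
J(T, b) = b + 4*T + T*b (J(T, b) = (2²*T + T*b) + b = (4*T + T*b) + b = b + 4*T + T*b)
J(-2, -13) + I(0, K(3)) = (-13 + 4*(-2) - 2*(-13)) + (-6 + 0)/(-14 - 5) = (-13 - 8 + 26) - 6/(-19) = 5 - 1/19*(-6) = 5 + 6/19 = 101/19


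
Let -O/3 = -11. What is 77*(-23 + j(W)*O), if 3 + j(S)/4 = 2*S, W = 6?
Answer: 89705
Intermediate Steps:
O = 33 (O = -3*(-11) = 33)
j(S) = -12 + 8*S (j(S) = -12 + 4*(2*S) = -12 + 8*S)
77*(-23 + j(W)*O) = 77*(-23 + (-12 + 8*6)*33) = 77*(-23 + (-12 + 48)*33) = 77*(-23 + 36*33) = 77*(-23 + 1188) = 77*1165 = 89705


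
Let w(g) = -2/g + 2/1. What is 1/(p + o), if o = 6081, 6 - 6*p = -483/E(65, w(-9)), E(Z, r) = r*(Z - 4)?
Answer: 2440/14841529 ≈ 0.00016440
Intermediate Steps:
w(g) = 2 - 2/g (w(g) = -2/g + 2*1 = -2/g + 2 = 2 - 2/g)
E(Z, r) = r*(-4 + Z)
p = 3889/2440 (p = 1 - (-161)/(2*((2 - 2/(-9))*(-4 + 65))) = 1 - (-161)/(2*((2 - 2*(-⅑))*61)) = 1 - (-161)/(2*((2 + 2/9)*61)) = 1 - (-161)/(2*((20/9)*61)) = 1 - (-161)/(2*1220/9) = 1 - (-161)*9/(2*1220) = 1 - ⅙*(-4347/1220) = 1 + 1449/2440 = 3889/2440 ≈ 1.5939)
1/(p + o) = 1/(3889/2440 + 6081) = 1/(14841529/2440) = 2440/14841529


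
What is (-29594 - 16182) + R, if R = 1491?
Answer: -44285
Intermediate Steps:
(-29594 - 16182) + R = (-29594 - 16182) + 1491 = -45776 + 1491 = -44285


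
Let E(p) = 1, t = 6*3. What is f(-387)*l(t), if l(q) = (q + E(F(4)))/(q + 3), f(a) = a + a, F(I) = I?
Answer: -4902/7 ≈ -700.29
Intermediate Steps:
t = 18
f(a) = 2*a
l(q) = (1 + q)/(3 + q) (l(q) = (q + 1)/(q + 3) = (1 + q)/(3 + q))
f(-387)*l(t) = (2*(-387))*((1 + 18)/(3 + 18)) = -774*19/21 = -4902/7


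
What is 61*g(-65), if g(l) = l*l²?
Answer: -16752125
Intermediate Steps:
g(l) = l³
61*g(-65) = 61*(-65)³ = 61*(-274625) = -16752125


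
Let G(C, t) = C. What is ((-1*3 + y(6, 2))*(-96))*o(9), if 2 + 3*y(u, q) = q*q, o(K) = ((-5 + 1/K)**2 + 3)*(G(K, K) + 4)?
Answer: 6345248/81 ≈ 78336.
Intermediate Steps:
o(K) = (3 + (-5 + 1/K)**2)*(4 + K) (o(K) = ((-5 + 1/K)**2 + 3)*(K + 4) = (3 + (-5 + 1/K)**2)*(4 + K))
y(u, q) = -2/3 + q**2/3 (y(u, q) = -2/3 + (q*q)/3 = -2/3 + q**2/3)
((-1*3 + y(6, 2))*(-96))*o(9) = ((-1*3 + (-2/3 + (1/3)*2**2))*(-96))*(102 - 39/9 + 4/9**2 + 28*9) = ((-3 + (-2/3 + (1/3)*4))*(-96))*(102 - 39*1/9 + 4*(1/81) + 252) = ((-3 + (-2/3 + 4/3))*(-96))*(102 - 13/3 + 4/81 + 252) = ((-3 + 2/3)*(-96))*(28327/81) = -7/3*(-96)*(28327/81) = 224*(28327/81) = 6345248/81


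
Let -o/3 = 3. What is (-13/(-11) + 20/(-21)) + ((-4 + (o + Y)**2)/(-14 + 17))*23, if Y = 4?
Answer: 37244/231 ≈ 161.23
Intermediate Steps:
o = -9 (o = -3*3 = -9)
(-13/(-11) + 20/(-21)) + ((-4 + (o + Y)**2)/(-14 + 17))*23 = (-13/(-11) + 20/(-21)) + ((-4 + (-9 + 4)**2)/(-14 + 17))*23 = (-13*(-1/11) + 20*(-1/21)) + ((-4 + (-5)**2)/3)*23 = (13/11 - 20/21) + ((-4 + 25)*(1/3))*23 = 53/231 + (21*(1/3))*23 = 53/231 + 7*23 = 53/231 + 161 = 37244/231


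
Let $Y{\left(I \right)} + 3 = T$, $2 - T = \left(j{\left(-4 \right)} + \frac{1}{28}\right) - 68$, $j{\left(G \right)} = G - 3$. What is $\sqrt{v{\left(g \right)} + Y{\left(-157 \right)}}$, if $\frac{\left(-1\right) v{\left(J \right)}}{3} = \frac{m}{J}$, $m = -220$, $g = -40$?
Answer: $\frac{\sqrt{11263}}{14} \approx 7.5805$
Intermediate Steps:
$j{\left(G \right)} = -3 + G$
$T = \frac{2155}{28}$ ($T = 2 - \left(\left(\left(-3 - 4\right) + \frac{1}{28}\right) - 68\right) = 2 - \left(\left(-7 + \frac{1}{28}\right) - 68\right) = 2 - \left(- \frac{195}{28} - 68\right) = 2 - - \frac{2099}{28} = 2 + \frac{2099}{28} = \frac{2155}{28} \approx 76.964$)
$Y{\left(I \right)} = \frac{2071}{28}$ ($Y{\left(I \right)} = -3 + \frac{2155}{28} = \frac{2071}{28}$)
$v{\left(J \right)} = \frac{660}{J}$ ($v{\left(J \right)} = - 3 \left(- \frac{220}{J}\right) = \frac{660}{J}$)
$\sqrt{v{\left(g \right)} + Y{\left(-157 \right)}} = \sqrt{\frac{660}{-40} + \frac{2071}{28}} = \sqrt{660 \left(- \frac{1}{40}\right) + \frac{2071}{28}} = \sqrt{- \frac{33}{2} + \frac{2071}{28}} = \sqrt{\frac{1609}{28}} = \frac{\sqrt{11263}}{14}$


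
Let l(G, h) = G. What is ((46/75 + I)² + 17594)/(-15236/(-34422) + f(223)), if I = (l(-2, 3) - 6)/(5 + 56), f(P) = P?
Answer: 2112697767769582/26830765858125 ≈ 78.742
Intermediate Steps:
I = -8/61 (I = (-2 - 6)/(5 + 56) = -8/61 ≈ -0.13115)
((46/75 + I)² + 17594)/(-15236/(-34422) + f(223)) = ((46/75 - 8/61)² + 17594)/(-15236/(-34422) + 223) = ((46*(1/75) - 8/61)² + 17594)/(-15236*(-1/34422) + 223) = ((46/75 - 8/61)² + 17594)/(7618/17211 + 223) = ((2206/4575)² + 17594)/(3845671/17211) = (4866436/20930625 + 17594)*(17211/3845671) = (368258282686/20930625)*(17211/3845671) = 2112697767769582/26830765858125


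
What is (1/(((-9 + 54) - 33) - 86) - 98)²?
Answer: 52606009/5476 ≈ 9606.7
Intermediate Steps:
(1/(((-9 + 54) - 33) - 86) - 98)² = (1/((45 - 33) - 86) - 98)² = (1/(12 - 86) - 98)² = (1/(-74) - 98)² = (-1/74 - 98)² = (-7253/74)² = 52606009/5476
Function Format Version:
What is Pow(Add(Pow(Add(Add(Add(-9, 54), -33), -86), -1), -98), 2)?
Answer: Rational(52606009, 5476) ≈ 9606.7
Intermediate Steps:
Pow(Add(Pow(Add(Add(Add(-9, 54), -33), -86), -1), -98), 2) = Pow(Add(Pow(Add(Add(45, -33), -86), -1), -98), 2) = Pow(Add(Pow(Add(12, -86), -1), -98), 2) = Pow(Add(Pow(-74, -1), -98), 2) = Pow(Add(Rational(-1, 74), -98), 2) = Pow(Rational(-7253, 74), 2) = Rational(52606009, 5476)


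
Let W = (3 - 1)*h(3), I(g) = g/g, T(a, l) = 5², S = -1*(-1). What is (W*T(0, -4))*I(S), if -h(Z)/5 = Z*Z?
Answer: -2250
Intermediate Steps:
S = 1
h(Z) = -5*Z² (h(Z) = -5*Z*Z = -5*Z²)
T(a, l) = 25
I(g) = 1
W = -90 (W = (3 - 1)*(-5*3²) = 2*(-5*9) = 2*(-45) = -90)
(W*T(0, -4))*I(S) = -90*25*1 = -2250*1 = -2250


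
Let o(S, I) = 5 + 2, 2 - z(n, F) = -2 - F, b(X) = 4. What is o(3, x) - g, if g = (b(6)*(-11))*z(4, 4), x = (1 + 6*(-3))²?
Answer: 359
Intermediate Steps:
z(n, F) = 4 + F (z(n, F) = 2 - (-2 - F) = 2 + (2 + F) = 4 + F)
x = 289 (x = (1 - 18)² = (-17)² = 289)
o(S, I) = 7
g = -352 (g = (4*(-11))*(4 + 4) = -44*8 = -352)
o(3, x) - g = 7 - 1*(-352) = 7 + 352 = 359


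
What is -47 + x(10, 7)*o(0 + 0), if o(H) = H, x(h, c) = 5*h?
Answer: -47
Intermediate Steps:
-47 + x(10, 7)*o(0 + 0) = -47 + (5*10)*(0 + 0) = -47 + 50*0 = -47 + 0 = -47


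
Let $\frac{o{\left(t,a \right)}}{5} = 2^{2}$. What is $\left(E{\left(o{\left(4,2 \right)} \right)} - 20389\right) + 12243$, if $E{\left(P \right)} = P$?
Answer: $-8126$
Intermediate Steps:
$o{\left(t,a \right)} = 20$ ($o{\left(t,a \right)} = 5 \cdot 2^{2} = 5 \cdot 4 = 20$)
$\left(E{\left(o{\left(4,2 \right)} \right)} - 20389\right) + 12243 = \left(20 - 20389\right) + 12243 = -20369 + 12243 = -8126$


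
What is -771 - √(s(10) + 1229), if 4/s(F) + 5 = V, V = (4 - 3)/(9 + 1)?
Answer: -771 - √60181/7 ≈ -806.05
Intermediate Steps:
V = ⅒ (V = 1/10 = 1*(⅒) = ⅒ ≈ 0.10000)
s(F) = -40/49 (s(F) = 4/(-5 + ⅒) = 4/(-49/10) = 4*(-10/49) = -40/49)
-771 - √(s(10) + 1229) = -771 - √(-40/49 + 1229) = -771 - √(60181/49) = -771 - √60181/7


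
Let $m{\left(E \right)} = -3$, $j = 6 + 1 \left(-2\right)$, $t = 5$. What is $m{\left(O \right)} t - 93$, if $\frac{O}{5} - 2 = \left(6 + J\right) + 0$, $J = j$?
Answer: $-108$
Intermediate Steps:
$j = 4$ ($j = 6 - 2 = 4$)
$J = 4$
$O = 60$ ($O = 10 + 5 \left(\left(6 + 4\right) + 0\right) = 10 + 5 \left(10 + 0\right) = 10 + 5 \cdot 10 = 10 + 50 = 60$)
$m{\left(O \right)} t - 93 = \left(-3\right) 5 - 93 = -15 - 93 = -108$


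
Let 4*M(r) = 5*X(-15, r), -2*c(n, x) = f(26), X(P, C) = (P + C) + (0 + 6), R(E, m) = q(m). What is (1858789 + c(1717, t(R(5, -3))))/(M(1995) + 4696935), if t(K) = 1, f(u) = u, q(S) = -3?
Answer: 1239184/3132945 ≈ 0.39553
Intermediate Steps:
R(E, m) = -3
X(P, C) = 6 + C + P (X(P, C) = (C + P) + 6 = 6 + C + P)
c(n, x) = -13 (c(n, x) = -1/2*26 = -13)
M(r) = -45/4 + 5*r/4 (M(r) = (5*(6 + r - 15))/4 = (5*(-9 + r))/4 = (-45 + 5*r)/4 = -45/4 + 5*r/4)
(1858789 + c(1717, t(R(5, -3))))/(M(1995) + 4696935) = (1858789 - 13)/((-45/4 + (5/4)*1995) + 4696935) = 1858776/((-45/4 + 9975/4) + 4696935) = 1858776/(4965/2 + 4696935) = 1858776/(9398835/2) = 1858776*(2/9398835) = 1239184/3132945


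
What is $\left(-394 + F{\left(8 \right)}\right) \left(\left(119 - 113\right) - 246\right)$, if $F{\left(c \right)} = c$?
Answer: $92640$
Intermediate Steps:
$\left(-394 + F{\left(8 \right)}\right) \left(\left(119 - 113\right) - 246\right) = \left(-394 + 8\right) \left(\left(119 - 113\right) - 246\right) = - 386 \left(6 - 246\right) = \left(-386\right) \left(-240\right) = 92640$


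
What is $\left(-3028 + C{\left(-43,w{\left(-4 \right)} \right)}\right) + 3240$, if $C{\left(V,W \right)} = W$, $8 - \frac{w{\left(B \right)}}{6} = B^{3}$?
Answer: $644$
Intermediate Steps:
$w{\left(B \right)} = 48 - 6 B^{3}$
$\left(-3028 + C{\left(-43,w{\left(-4 \right)} \right)}\right) + 3240 = \left(-3028 - \left(-48 + 6 \left(-4\right)^{3}\right)\right) + 3240 = \left(-3028 + \left(48 - -384\right)\right) + 3240 = \left(-3028 + \left(48 + 384\right)\right) + 3240 = \left(-3028 + 432\right) + 3240 = -2596 + 3240 = 644$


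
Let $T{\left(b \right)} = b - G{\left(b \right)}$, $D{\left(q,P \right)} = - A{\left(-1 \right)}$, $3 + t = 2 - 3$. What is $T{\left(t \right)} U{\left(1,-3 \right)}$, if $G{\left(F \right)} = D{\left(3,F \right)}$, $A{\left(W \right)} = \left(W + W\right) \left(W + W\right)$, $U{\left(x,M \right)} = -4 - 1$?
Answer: $0$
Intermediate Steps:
$t = -4$ ($t = -3 + \left(2 - 3\right) = -3 - 1 = -4$)
$U{\left(x,M \right)} = -5$
$A{\left(W \right)} = 4 W^{2}$ ($A{\left(W \right)} = 2 W 2 W = 4 W^{2}$)
$D{\left(q,P \right)} = -4$ ($D{\left(q,P \right)} = - 4 \left(-1\right)^{2} = - 4 \cdot 1 = \left(-1\right) 4 = -4$)
$G{\left(F \right)} = -4$
$T{\left(b \right)} = 4 + b$ ($T{\left(b \right)} = b - -4 = b + 4 = 4 + b$)
$T{\left(t \right)} U{\left(1,-3 \right)} = \left(4 - 4\right) \left(-5\right) = 0 \left(-5\right) = 0$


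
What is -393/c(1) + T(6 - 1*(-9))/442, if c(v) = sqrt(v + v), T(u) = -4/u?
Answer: -2/3315 - 393*sqrt(2)/2 ≈ -277.89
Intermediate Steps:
c(v) = sqrt(2)*sqrt(v) (c(v) = sqrt(2*v) = sqrt(2)*sqrt(v))
-393/c(1) + T(6 - 1*(-9))/442 = -393*sqrt(2)/2 - 4/(6 - 1*(-9))/442 = -393*sqrt(2)/2 - 4/(6 + 9)*(1/442) = -393*sqrt(2)/2 - 4/15*(1/442) = -393*sqrt(2)/2 - 4*1/15*(1/442) = -393*sqrt(2)/2 - 4/15*1/442 = -393*sqrt(2)/2 - 2/3315 = -2/3315 - 393*sqrt(2)/2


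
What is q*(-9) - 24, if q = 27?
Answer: -267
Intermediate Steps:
q*(-9) - 24 = 27*(-9) - 24 = -243 - 24 = -267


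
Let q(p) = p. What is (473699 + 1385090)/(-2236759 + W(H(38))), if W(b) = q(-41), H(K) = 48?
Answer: -1858789/2236800 ≈ -0.83100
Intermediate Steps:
W(b) = -41
(473699 + 1385090)/(-2236759 + W(H(38))) = (473699 + 1385090)/(-2236759 - 41) = 1858789/(-2236800) = 1858789*(-1/2236800) = -1858789/2236800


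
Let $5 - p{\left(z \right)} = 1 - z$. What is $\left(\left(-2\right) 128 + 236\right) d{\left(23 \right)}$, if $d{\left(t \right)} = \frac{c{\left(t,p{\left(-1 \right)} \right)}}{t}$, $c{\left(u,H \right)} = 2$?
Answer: $- \frac{40}{23} \approx -1.7391$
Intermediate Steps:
$p{\left(z \right)} = 4 + z$ ($p{\left(z \right)} = 5 - \left(1 - z\right) = 5 + \left(-1 + z\right) = 4 + z$)
$d{\left(t \right)} = \frac{2}{t}$
$\left(\left(-2\right) 128 + 236\right) d{\left(23 \right)} = \left(\left(-2\right) 128 + 236\right) \frac{2}{23} = \left(-256 + 236\right) 2 \cdot \frac{1}{23} = \left(-20\right) \frac{2}{23} = - \frac{40}{23}$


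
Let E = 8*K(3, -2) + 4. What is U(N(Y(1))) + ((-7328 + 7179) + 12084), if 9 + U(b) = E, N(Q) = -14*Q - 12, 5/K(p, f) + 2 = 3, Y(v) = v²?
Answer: 11970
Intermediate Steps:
K(p, f) = 5 (K(p, f) = 5/(-2 + 3) = 5/1 = 5*1 = 5)
E = 44 (E = 8*5 + 4 = 40 + 4 = 44)
N(Q) = -12 - 14*Q
U(b) = 35 (U(b) = -9 + 44 = 35)
U(N(Y(1))) + ((-7328 + 7179) + 12084) = 35 + ((-7328 + 7179) + 12084) = 35 + (-149 + 12084) = 35 + 11935 = 11970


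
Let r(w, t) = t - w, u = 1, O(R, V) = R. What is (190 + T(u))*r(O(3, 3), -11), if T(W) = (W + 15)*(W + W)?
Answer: -3108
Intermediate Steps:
T(W) = 2*W*(15 + W) (T(W) = (15 + W)*(2*W) = 2*W*(15 + W))
(190 + T(u))*r(O(3, 3), -11) = (190 + 2*1*(15 + 1))*(-11 - 1*3) = (190 + 2*1*16)*(-11 - 3) = (190 + 32)*(-14) = 222*(-14) = -3108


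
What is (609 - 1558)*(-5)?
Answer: 4745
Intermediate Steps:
(609 - 1558)*(-5) = -949*(-5) = 4745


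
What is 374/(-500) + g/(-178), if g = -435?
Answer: 18866/11125 ≈ 1.6958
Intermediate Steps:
374/(-500) + g/(-178) = 374/(-500) - 435/(-178) = 374*(-1/500) - 435*(-1/178) = -187/250 + 435/178 = 18866/11125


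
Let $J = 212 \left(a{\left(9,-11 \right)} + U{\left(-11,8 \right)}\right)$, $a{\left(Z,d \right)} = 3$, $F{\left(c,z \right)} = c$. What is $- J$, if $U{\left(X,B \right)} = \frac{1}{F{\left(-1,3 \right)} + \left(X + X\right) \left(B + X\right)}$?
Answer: $- \frac{41552}{65} \approx -639.26$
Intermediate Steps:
$U{\left(X,B \right)} = \frac{1}{-1 + 2 X \left(B + X\right)}$ ($U{\left(X,B \right)} = \frac{1}{-1 + \left(X + X\right) \left(B + X\right)} = \frac{1}{-1 + 2 X \left(B + X\right)}$)
$J = \frac{41552}{65}$ ($J = 212 \left(3 + \frac{1}{-1 + 2 \left(-11\right)^{2} + 2 \cdot 8 \left(-11\right)}\right) = 212 \left(3 + \frac{1}{-1 + 2 \cdot 121 - 176}\right) = 212 \left(3 + \frac{1}{-1 + 242 - 176}\right) = 212 \left(3 + \frac{1}{65}\right) = 212 \cdot \frac{196}{65} = \frac{41552}{65} \approx 639.26$)
$- J = \left(-1\right) \frac{41552}{65} = - \frac{41552}{65}$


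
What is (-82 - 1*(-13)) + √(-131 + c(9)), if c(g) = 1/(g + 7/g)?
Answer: -69 + I*√253418/44 ≈ -69.0 + 11.441*I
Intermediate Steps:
(-82 - 1*(-13)) + √(-131 + c(9)) = (-82 - 1*(-13)) + √(-131 + 9/(7 + 9²)) = (-82 + 13) + √(-131 + 9/(7 + 81)) = -69 + √(-131 + 9/88) = -69 + √(-11519/88) = -69 + I*√253418/44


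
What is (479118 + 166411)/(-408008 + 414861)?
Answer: 645529/6853 ≈ 94.197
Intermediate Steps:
(479118 + 166411)/(-408008 + 414861) = 645529/6853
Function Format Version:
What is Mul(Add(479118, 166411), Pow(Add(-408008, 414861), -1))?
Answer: Rational(645529, 6853) ≈ 94.197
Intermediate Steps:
Mul(Add(479118, 166411), Pow(Add(-408008, 414861), -1)) = Mul(645529, Pow(6853, -1)) = Mul(645529, Rational(1, 6853)) = Rational(645529, 6853)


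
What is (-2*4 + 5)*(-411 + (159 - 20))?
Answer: 816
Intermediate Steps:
(-2*4 + 5)*(-411 + (159 - 20)) = (-8 + 5)*(-411 + 139) = -3*(-272) = 816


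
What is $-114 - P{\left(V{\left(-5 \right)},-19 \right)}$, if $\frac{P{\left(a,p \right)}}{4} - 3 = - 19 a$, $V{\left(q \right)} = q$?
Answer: $-506$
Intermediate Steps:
$P{\left(a,p \right)} = 12 - 76 a$ ($P{\left(a,p \right)} = 12 + 4 \left(- 19 a\right) = 12 - 76 a$)
$-114 - P{\left(V{\left(-5 \right)},-19 \right)} = -114 - \left(12 - -380\right) = -114 - \left(12 + 380\right) = -114 - 392 = -506$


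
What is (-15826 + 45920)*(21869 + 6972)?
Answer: 867941054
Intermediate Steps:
(-15826 + 45920)*(21869 + 6972) = 30094*28841 = 867941054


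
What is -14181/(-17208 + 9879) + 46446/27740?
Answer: 122297279/33884410 ≈ 3.6092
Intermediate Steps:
-14181/(-17208 + 9879) + 46446/27740 = -14181/(-7329) + 46446*(1/27740) = -14181*(-1/7329) + 23223/13870 = 4727/2443 + 23223/13870 = 122297279/33884410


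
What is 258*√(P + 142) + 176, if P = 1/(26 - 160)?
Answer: 176 + 129*√2549618/67 ≈ 3250.3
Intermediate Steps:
P = -1/134 (P = 1/(-134) = -1/134 ≈ -0.0074627)
258*√(P + 142) + 176 = 258*√(-1/134 + 142) + 176 = 258*√(19027/134) + 176 = 258*(√2549618/134) + 176 = 129*√2549618/67 + 176 = 176 + 129*√2549618/67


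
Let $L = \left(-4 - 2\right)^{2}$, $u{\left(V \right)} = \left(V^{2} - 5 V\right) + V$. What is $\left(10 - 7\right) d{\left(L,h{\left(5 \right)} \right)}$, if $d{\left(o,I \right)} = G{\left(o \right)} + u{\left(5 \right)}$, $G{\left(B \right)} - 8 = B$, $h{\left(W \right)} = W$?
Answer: $147$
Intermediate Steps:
$G{\left(B \right)} = 8 + B$
$u{\left(V \right)} = V^{2} - 4 V$
$L = 36$ ($L = \left(-6\right)^{2} = 36$)
$d{\left(o,I \right)} = 13 + o$ ($d{\left(o,I \right)} = \left(8 + o\right) + 5 \left(-4 + 5\right) = \left(8 + o\right) + 5 \cdot 1 = \left(8 + o\right) + 5 = 13 + o$)
$\left(10 - 7\right) d{\left(L,h{\left(5 \right)} \right)} = \left(10 - 7\right) \left(13 + 36\right) = 3 \cdot 49 = 147$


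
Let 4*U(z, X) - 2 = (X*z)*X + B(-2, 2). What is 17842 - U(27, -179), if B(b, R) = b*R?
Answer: -793737/4 ≈ -1.9843e+5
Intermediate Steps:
B(b, R) = R*b
U(z, X) = -½ + z*X²/4 (U(z, X) = ½ + ((X*z)*X + 2*(-2))/4 = ½ + (z*X² - 4)/4 = ½ + (-4 + z*X²)/4 = ½ + (-1 + z*X²/4) = -½ + z*X²/4)
17842 - U(27, -179) = 17842 - (-½ + (¼)*27*(-179)²) = 17842 - (-½ + (¼)*27*32041) = 17842 - (-½ + 865107/4) = 17842 - 1*865105/4 = 17842 - 865105/4 = -793737/4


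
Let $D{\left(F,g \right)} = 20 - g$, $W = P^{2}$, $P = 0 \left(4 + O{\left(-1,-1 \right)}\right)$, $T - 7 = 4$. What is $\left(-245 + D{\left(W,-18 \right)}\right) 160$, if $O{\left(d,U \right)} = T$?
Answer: $-33120$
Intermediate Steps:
$T = 11$ ($T = 7 + 4 = 11$)
$O{\left(d,U \right)} = 11$
$P = 0$ ($P = 0 \left(4 + 11\right) = 0 \cdot 15 = 0$)
$W = 0$ ($W = 0^{2} = 0$)
$\left(-245 + D{\left(W,-18 \right)}\right) 160 = \left(-245 + \left(20 - -18\right)\right) 160 = \left(-245 + \left(20 + 18\right)\right) 160 = \left(-245 + 38\right) 160 = \left(-207\right) 160 = -33120$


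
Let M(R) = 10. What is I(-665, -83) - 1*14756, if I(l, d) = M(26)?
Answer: -14746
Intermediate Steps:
I(l, d) = 10
I(-665, -83) - 1*14756 = 10 - 1*14756 = 10 - 14756 = -14746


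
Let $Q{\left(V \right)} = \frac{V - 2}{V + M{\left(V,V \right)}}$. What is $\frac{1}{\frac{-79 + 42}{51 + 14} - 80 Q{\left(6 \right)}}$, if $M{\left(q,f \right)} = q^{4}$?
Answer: $- \frac{42315}{34487} \approx -1.227$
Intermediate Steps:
$Q{\left(V \right)} = \frac{-2 + V}{V + V^{4}}$ ($Q{\left(V \right)} = \frac{V - 2}{V + V^{4}} = \frac{-2 + V}{V + V^{4}}$)
$\frac{1}{\frac{-79 + 42}{51 + 14} - 80 Q{\left(6 \right)}} = \frac{1}{\frac{-79 + 42}{51 + 14} - 80 \frac{-2 + 6}{6 + 6^{4}}} = \frac{1}{- \frac{37}{65} - 80 \frac{1}{6 + 1296} \cdot 4} = \frac{1}{\left(-37\right) \frac{1}{65} - 80 \cdot \frac{1}{1302} \cdot 4} = \frac{1}{- \frac{37}{65} - 80 \cdot \frac{1}{1302} \cdot 4} = \frac{1}{- \frac{37}{65} - \frac{160}{651}} = \frac{1}{- \frac{34487}{42315}} = - \frac{42315}{34487}$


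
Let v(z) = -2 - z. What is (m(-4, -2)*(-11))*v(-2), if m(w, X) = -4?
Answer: 0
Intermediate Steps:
(m(-4, -2)*(-11))*v(-2) = (-4*(-11))*(-2 - 1*(-2)) = 44*(-2 + 2) = 44*0 = 0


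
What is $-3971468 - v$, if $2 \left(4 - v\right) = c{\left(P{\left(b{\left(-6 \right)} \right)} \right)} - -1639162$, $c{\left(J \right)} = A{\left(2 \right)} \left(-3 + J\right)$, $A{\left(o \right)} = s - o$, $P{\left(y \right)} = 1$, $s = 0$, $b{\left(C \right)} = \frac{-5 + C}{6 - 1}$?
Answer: $-3151889$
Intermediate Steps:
$b{\left(C \right)} = -1 + \frac{C}{5}$ ($b{\left(C \right)} = \frac{-5 + C}{5} = \left(-5 + C\right) \frac{1}{5} = -1 + \frac{C}{5}$)
$A{\left(o \right)} = - o$ ($A{\left(o \right)} = 0 - o = - o$)
$c{\left(J \right)} = 6 - 2 J$ ($c{\left(J \right)} = \left(-1\right) 2 \left(-3 + J\right) = - 2 \left(-3 + J\right) = 6 - 2 J$)
$v = -819579$ ($v = 4 - \frac{\left(6 - 2\right) - -1639162}{2} = 4 - \frac{\left(6 - 2\right) + 1639162}{2} = 4 - \frac{4 + 1639162}{2} = 4 - 819583 = -819579$)
$-3971468 - v = -3971468 - -819579 = -3971468 + 819579 = -3151889$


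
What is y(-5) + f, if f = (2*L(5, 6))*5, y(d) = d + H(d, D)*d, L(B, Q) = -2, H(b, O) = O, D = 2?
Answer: -35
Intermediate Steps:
y(d) = 3*d (y(d) = d + 2*d = 3*d)
f = -20 (f = (2*(-2))*5 = -4*5 = -20)
y(-5) + f = 3*(-5) - 20 = -15 - 20 = -35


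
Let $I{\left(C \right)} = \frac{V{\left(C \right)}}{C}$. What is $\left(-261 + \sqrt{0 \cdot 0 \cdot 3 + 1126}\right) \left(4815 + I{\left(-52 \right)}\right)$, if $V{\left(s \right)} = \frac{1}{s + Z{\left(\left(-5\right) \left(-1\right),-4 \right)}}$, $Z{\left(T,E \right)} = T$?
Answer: $- \frac{3071411721}{2444} + \frac{11767861 \sqrt{1126}}{2444} \approx -1.0951 \cdot 10^{6}$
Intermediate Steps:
$V{\left(s \right)} = \frac{1}{5 + s}$ ($V{\left(s \right)} = \frac{1}{s - -5} = \frac{1}{s + 5} = \frac{1}{5 + s}$)
$I{\left(C \right)} = \frac{1}{C \left(5 + C\right)}$ ($I{\left(C \right)} = \frac{1}{\left(5 + C\right) C} = \frac{1}{C \left(5 + C\right)}$)
$\left(-261 + \sqrt{0 \cdot 0 \cdot 3 + 1126}\right) \left(4815 + I{\left(-52 \right)}\right) = \left(-261 + \sqrt{0 \cdot 0 \cdot 3 + 1126}\right) \left(4815 + \frac{1}{\left(-52\right) \left(5 - 52\right)}\right) = \left(-261 + \sqrt{0 \cdot 3 + 1126}\right) \left(4815 - \frac{1}{52 \left(-47\right)}\right) = \left(-261 + \sqrt{0 + 1126}\right) \left(4815 - - \frac{1}{2444}\right) = \left(-261 + \sqrt{1126}\right) \left(4815 + \frac{1}{2444}\right) = \left(-261 + \sqrt{1126}\right) \frac{11767861}{2444} = - \frac{3071411721}{2444} + \frac{11767861 \sqrt{1126}}{2444}$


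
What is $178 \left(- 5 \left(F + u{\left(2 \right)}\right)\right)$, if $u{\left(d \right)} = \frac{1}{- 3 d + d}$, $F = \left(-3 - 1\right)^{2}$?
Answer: $- \frac{28035}{2} \approx -14018.0$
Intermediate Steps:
$F = 16$ ($F = \left(-4\right)^{2} = 16$)
$u{\left(d \right)} = - \frac{1}{2 d}$ ($u{\left(d \right)} = \frac{1}{\left(-2\right) d} = - \frac{1}{2 d}$)
$178 \left(- 5 \left(F + u{\left(2 \right)}\right)\right) = 178 \left(- 5 \left(16 - \frac{1}{2 \cdot 2}\right)\right) = 178 \left(- 5 \left(16 - \frac{1}{4}\right)\right) = 178 \left(\left(-5\right) \frac{63}{4}\right) = 178 \left(- \frac{315}{4}\right) = - \frac{28035}{2}$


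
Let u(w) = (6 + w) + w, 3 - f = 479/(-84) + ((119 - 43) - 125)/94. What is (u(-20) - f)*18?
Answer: -511941/658 ≈ -778.03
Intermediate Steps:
f = 36415/3948 (f = 3 - (479/(-84) + ((119 - 43) - 125)/94) = 3 - (479*(-1/84) + (76 - 125)*(1/94)) = 3 - (-479/84 - 49*1/94) = 3 - (-479/84 - 49/94) = 3 - 1*(-24571/3948) = 3 + 24571/3948 = 36415/3948 ≈ 9.2237)
u(w) = 6 + 2*w
(u(-20) - f)*18 = ((6 + 2*(-20)) - 1*36415/3948)*18 = ((6 - 40) - 36415/3948)*18 = (-34 - 36415/3948)*18 = -170647/3948*18 = -511941/658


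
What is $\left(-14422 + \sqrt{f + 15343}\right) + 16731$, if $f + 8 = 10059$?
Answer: $2309 + \sqrt{25394} \approx 2468.4$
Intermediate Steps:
$f = 10051$ ($f = -8 + 10059 = 10051$)
$\left(-14422 + \sqrt{f + 15343}\right) + 16731 = \left(-14422 + \sqrt{10051 + 15343}\right) + 16731 = \left(-14422 + \sqrt{25394}\right) + 16731 = 2309 + \sqrt{25394}$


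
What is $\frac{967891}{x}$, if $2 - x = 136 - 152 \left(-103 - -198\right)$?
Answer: $\frac{967891}{14306} \approx 67.656$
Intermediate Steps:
$x = 14306$ ($x = 2 - \left(136 - 152 \left(-103 - -198\right)\right) = 2 - \left(136 - 152 \left(-103 + 198\right)\right) = 2 - \left(136 - 14440\right) = 2 - -14304 = 2 + 14304 = 14306$)
$\frac{967891}{x} = \frac{967891}{14306}$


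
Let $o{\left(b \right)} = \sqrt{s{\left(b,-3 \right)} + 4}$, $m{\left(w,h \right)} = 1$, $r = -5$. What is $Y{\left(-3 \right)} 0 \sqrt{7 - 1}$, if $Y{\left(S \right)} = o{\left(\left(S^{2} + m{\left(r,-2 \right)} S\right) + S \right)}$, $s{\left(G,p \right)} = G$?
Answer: $0$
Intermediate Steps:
$o{\left(b \right)} = \sqrt{4 + b}$ ($o{\left(b \right)} = \sqrt{b + 4} = \sqrt{4 + b}$)
$Y{\left(S \right)} = \sqrt{4 + S^{2} + 2 S}$ ($Y{\left(S \right)} = \sqrt{4 + \left(\left(S^{2} + 1 S\right) + S\right)} = \sqrt{4 + \left(\left(S^{2} + S\right) + S\right)} = \sqrt{4 + \left(\left(S + S^{2}\right) + S\right)} = \sqrt{4 + \left(S^{2} + 2 S\right)} = \sqrt{4 + S^{2} + 2 S}$)
$Y{\left(-3 \right)} 0 \sqrt{7 - 1} = \sqrt{4 - 3 \left(2 - 3\right)} 0 \sqrt{7 - 1} = \sqrt{4 - -3} \cdot 0 \sqrt{6} = \sqrt{4 + 3} \cdot 0 \sqrt{6} = \sqrt{7} \cdot 0 \sqrt{6} = 0 \sqrt{6} = 0$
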